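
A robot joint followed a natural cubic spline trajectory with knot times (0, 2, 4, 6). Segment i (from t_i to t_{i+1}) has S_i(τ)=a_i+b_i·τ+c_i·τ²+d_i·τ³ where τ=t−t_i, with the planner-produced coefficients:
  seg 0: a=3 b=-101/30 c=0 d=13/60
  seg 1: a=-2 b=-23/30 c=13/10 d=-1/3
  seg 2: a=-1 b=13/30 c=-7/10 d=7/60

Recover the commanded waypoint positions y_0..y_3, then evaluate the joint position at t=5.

y_0=3 y_1=-2 y_2=-1 y_3=-2
S(5) = -23/20

y_0 = S_0(0) = a_0 = 3
y_1 = S_1(0) = a_1 = -2
y_2 = S_2(0) = a_2 = -1
y_3 = S_2(2) = -2
t_q=5 is in segment 2 (τ=1); S_2(τ)=-23/20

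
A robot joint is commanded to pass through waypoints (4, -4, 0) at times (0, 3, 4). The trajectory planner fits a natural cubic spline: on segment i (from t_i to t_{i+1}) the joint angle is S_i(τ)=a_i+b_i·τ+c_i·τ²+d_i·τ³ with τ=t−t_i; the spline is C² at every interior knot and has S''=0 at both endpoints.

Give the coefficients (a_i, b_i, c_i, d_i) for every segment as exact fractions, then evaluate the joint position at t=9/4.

Δ: Δ0=-8/3, Δ1=4
row 1: diag=8, rhs=40; c'=1/8, d'=5
back: M1=5
M: M0=0, M1=5, M2=0
seg 0: a=4, c=M0/2=0, d=(M1−M0)/(6·3)=5/18, b=Δ0−h0·(2M0+M1)/6=-31/6
seg 1: a=-4, c=M1/2=5/2, d=(M2−M1)/(6·1)=-5/6, b=Δ1−h1·(2M1+M2)/6=7/3
t_q=9/4 → seg 0, τ=9/4; S=4+-31/6·τ+0·τ²+5/18·τ³=-571/128

  seg 0: a=4 b=-31/6 c=0 d=5/18
  seg 1: a=-4 b=7/3 c=5/2 d=-5/6
S(9/4) = -571/128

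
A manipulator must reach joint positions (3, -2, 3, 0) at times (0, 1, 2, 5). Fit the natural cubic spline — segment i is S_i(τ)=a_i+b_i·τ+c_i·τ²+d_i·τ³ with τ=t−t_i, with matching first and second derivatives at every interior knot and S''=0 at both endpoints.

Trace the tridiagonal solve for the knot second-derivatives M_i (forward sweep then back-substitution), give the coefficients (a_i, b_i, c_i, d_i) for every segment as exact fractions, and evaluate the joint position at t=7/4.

Δ: Δ0=-5, Δ1=5, Δ2=-1
row 1: diag=4, rhs=60; c'=1/4, d'=15
row 2: denom=8−1·1/4=31/4; d'=(-36−1·15)/(31/4)=-204/31
back: M2=-204/31
back: M1=15−1/4·-204/31=516/31
M: M0=0, M1=516/31, M2=-204/31, M3=0
seg 0: a=3, c=M0/2=0, d=(M1−M0)/(6·1)=86/31, b=Δ0−h0·(2M0+M1)/6=-241/31
seg 1: a=-2, c=M1/2=258/31, d=(M2−M1)/(6·1)=-120/31, b=Δ1−h1·(2M1+M2)/6=17/31
seg 2: a=3, c=M2/2=-102/31, d=(M3−M2)/(6·3)=34/93, b=Δ2−h2·(2M2+M3)/6=173/31
t_q=7/4 → seg 1, τ=3/4; S=-2+17/31·τ+258/31·τ²+-120/31·τ³=181/124

  seg 0: a=3 b=-241/31 c=0 d=86/31
  seg 1: a=-2 b=17/31 c=258/31 d=-120/31
  seg 2: a=3 b=173/31 c=-102/31 d=34/93
S(7/4) = 181/124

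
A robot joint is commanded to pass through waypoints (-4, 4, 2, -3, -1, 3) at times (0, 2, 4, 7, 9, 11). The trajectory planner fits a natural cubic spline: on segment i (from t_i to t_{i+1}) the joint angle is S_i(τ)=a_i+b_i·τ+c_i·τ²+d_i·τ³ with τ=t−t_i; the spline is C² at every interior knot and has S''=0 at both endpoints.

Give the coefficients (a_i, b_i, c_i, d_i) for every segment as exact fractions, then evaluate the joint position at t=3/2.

  seg 0: a=-4 b=10217/1950 c=0 d=-2417/7800
  seg 1: a=4 b=1483/975 c=-2417/1300 d=467/1560
  seg 2: a=2 b=-4531/1950 c=-41/650 d=11/117
  seg 3: a=-3 b=-319/1950 c=509/650 d=-157/1560
  seg 4: a=-1 b=1717/975 c=233/1300 d=-233/7800
S(3/2) = 58519/20800

Δ: Δ0=4, Δ1=-1, Δ2=-5/3, Δ3=1, Δ4=2
row 1: diag=8, rhs=-30; c'=1/4, d'=-15/4
row 2: denom=10−2·1/4=19/2; d'=(-4−2·-15/4)/(19/2)=7/19
row 3: denom=10−3·6/19=172/19; d'=(16−3·7/19)/(172/19)=283/172
row 4: denom=8−2·19/86=325/43; d'=(6−2·283/172)/(325/43)=233/650
back: M4=233/650
back: M3=283/172−19/86·233/650=509/325
back: M2=7/19−6/19·509/325=-41/325
back: M1=-15/4−1/4·-41/325=-2417/650
M: M0=0, M1=-2417/650, M2=-41/325, M3=509/325, M4=233/650, M5=0
seg 0: a=-4, c=M0/2=0, d=(M1−M0)/(6·2)=-2417/7800, b=Δ0−h0·(2M0+M1)/6=10217/1950
seg 1: a=4, c=M1/2=-2417/1300, d=(M2−M1)/(6·2)=467/1560, b=Δ1−h1·(2M1+M2)/6=1483/975
seg 2: a=2, c=M2/2=-41/650, d=(M3−M2)/(6·3)=11/117, b=Δ2−h2·(2M2+M3)/6=-4531/1950
seg 3: a=-3, c=M3/2=509/650, d=(M4−M3)/(6·2)=-157/1560, b=Δ3−h3·(2M3+M4)/6=-319/1950
seg 4: a=-1, c=M4/2=233/1300, d=(M5−M4)/(6·2)=-233/7800, b=Δ4−h4·(2M4+M5)/6=1717/975
t_q=3/2 → seg 0, τ=3/2; S=-4+10217/1950·τ+0·τ²+-2417/7800·τ³=58519/20800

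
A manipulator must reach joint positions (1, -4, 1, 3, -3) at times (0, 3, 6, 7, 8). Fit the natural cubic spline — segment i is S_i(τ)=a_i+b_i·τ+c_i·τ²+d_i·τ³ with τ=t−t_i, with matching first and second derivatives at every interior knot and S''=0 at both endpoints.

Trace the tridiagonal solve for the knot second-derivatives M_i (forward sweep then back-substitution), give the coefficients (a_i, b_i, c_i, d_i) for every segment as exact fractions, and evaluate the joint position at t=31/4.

  seg 0: a=1 b=-131/56 c=0 d=113/1512
  seg 1: a=-4 b=-9/28 c=113/168 d=-5/1512
  seg 2: a=1 b=29/8 c=9/14 d=-127/56
  seg 3: a=3 b=-53/28 c=-345/56 d=115/56
S(31/4) = -3651/3584

Δ: Δ0=-5/3, Δ1=5/3, Δ2=2, Δ3=-6
row 1: diag=12, rhs=20; c'=1/4, d'=5/3
row 2: denom=8−3·1/4=29/4; d'=(2−3·5/3)/(29/4)=-12/29
row 3: denom=4−1·4/29=112/29; d'=(-48−1·-12/29)/(112/29)=-345/28
back: M3=-345/28
back: M2=-12/29−4/29·-345/28=9/7
back: M1=5/3−1/4·9/7=113/84
M: M0=0, M1=113/84, M2=9/7, M3=-345/28, M4=0
seg 0: a=1, c=M0/2=0, d=(M1−M0)/(6·3)=113/1512, b=Δ0−h0·(2M0+M1)/6=-131/56
seg 1: a=-4, c=M1/2=113/168, d=(M2−M1)/(6·3)=-5/1512, b=Δ1−h1·(2M1+M2)/6=-9/28
seg 2: a=1, c=M2/2=9/14, d=(M3−M2)/(6·1)=-127/56, b=Δ2−h2·(2M2+M3)/6=29/8
seg 3: a=3, c=M3/2=-345/56, d=(M4−M3)/(6·1)=115/56, b=Δ3−h3·(2M3+M4)/6=-53/28
t_q=31/4 → seg 3, τ=3/4; S=3+-53/28·τ+-345/56·τ²+115/56·τ³=-3651/3584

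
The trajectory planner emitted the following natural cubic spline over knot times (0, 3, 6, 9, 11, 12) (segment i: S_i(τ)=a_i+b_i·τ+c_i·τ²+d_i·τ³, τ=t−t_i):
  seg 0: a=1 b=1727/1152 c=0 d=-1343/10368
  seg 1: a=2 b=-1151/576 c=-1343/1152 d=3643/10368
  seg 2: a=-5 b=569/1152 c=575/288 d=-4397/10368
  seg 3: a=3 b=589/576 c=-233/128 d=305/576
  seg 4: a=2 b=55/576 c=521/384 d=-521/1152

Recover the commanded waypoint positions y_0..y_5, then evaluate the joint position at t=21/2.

y_0=1 y_1=2 y_2=-5 y_3=3 y_4=2 y_5=3
S(21/2) = 1709/768

y_0 = S_0(0) = a_0 = 1
y_1 = S_1(0) = a_1 = 2
y_2 = S_2(0) = a_2 = -5
y_3 = S_3(0) = a_3 = 3
y_4 = S_4(0) = a_4 = 2
y_5 = S_4(1) = 3
t_q=21/2 is in segment 3 (τ=3/2); S_3(τ)=1709/768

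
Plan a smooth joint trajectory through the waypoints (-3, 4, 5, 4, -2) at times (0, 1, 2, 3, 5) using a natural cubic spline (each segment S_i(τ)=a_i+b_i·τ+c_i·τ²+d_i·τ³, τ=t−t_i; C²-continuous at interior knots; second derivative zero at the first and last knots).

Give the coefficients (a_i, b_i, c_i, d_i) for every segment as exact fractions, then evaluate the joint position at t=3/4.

  seg 0: a=-3 b=365/43 c=0 d=-64/43
  seg 1: a=4 b=173/43 c=-192/43 d=62/43
  seg 2: a=5 b=-25/43 c=-6/43 d=-12/43
  seg 3: a=4 b=-73/43 c=-42/43 d=7/43
S(3/4) = 471/172

Δ: Δ0=7, Δ1=1, Δ2=-1, Δ3=-3
row 1: diag=4, rhs=-36; c'=1/4, d'=-9
row 2: denom=4−1·1/4=15/4; d'=(-12−1·-9)/(15/4)=-4/5
row 3: denom=6−1·4/15=86/15; d'=(-12−1·-4/5)/(86/15)=-84/43
back: M3=-84/43
back: M2=-4/5−4/15·-84/43=-12/43
back: M1=-9−1/4·-12/43=-384/43
M: M0=0, M1=-384/43, M2=-12/43, M3=-84/43, M4=0
seg 0: a=-3, c=M0/2=0, d=(M1−M0)/(6·1)=-64/43, b=Δ0−h0·(2M0+M1)/6=365/43
seg 1: a=4, c=M1/2=-192/43, d=(M2−M1)/(6·1)=62/43, b=Δ1−h1·(2M1+M2)/6=173/43
seg 2: a=5, c=M2/2=-6/43, d=(M3−M2)/(6·1)=-12/43, b=Δ2−h2·(2M2+M3)/6=-25/43
seg 3: a=4, c=M3/2=-42/43, d=(M4−M3)/(6·2)=7/43, b=Δ3−h3·(2M3+M4)/6=-73/43
t_q=3/4 → seg 0, τ=3/4; S=-3+365/43·τ+0·τ²+-64/43·τ³=471/172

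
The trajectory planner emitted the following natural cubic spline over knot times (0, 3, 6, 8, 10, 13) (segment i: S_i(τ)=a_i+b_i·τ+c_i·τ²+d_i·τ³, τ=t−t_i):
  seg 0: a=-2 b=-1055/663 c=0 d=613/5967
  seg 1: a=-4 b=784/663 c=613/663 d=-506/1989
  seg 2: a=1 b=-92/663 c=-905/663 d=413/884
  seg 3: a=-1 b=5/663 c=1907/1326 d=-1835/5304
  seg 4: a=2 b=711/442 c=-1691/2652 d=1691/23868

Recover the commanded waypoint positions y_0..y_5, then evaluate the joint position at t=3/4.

y_0 = S_0(0) = a_0 = -2
y_1 = S_1(0) = a_1 = -4
y_2 = S_2(0) = a_2 = 1
y_3 = S_3(0) = a_3 = -1
y_4 = S_4(0) = a_4 = 2
y_5 = S_4(3) = 3
t_q=3/4 is in segment 0 (τ=3/4); S_0(τ)=-44555/14144

y_0=-2 y_1=-4 y_2=1 y_3=-1 y_4=2 y_5=3
S(3/4) = -44555/14144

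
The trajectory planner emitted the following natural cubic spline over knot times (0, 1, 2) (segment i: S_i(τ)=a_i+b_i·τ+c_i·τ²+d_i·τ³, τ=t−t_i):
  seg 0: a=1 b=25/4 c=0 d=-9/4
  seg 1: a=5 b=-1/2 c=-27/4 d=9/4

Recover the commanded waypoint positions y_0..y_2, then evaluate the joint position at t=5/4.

y_0=1 y_1=5 y_2=0
S(5/4) = 1149/256

y_0 = S_0(0) = a_0 = 1
y_1 = S_1(0) = a_1 = 5
y_2 = S_1(1) = 0
t_q=5/4 is in segment 1 (τ=1/4); S_1(τ)=1149/256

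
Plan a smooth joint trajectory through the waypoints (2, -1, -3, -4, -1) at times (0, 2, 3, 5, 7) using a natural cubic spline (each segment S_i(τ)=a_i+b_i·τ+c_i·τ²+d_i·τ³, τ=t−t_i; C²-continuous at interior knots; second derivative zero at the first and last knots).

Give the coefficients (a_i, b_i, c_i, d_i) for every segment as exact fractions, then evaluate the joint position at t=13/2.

Δ: Δ0=-3/2, Δ1=-2, Δ2=-1/2, Δ3=3/2
row 1: diag=6, rhs=-3; c'=1/6, d'=-1/2
row 2: denom=6−1·1/6=35/6; d'=(9−1·-1/2)/(35/6)=57/35
row 3: denom=8−2·12/35=256/35; d'=(12−2·57/35)/(256/35)=153/128
back: M3=153/128
back: M2=57/35−12/35·153/128=39/32
back: M1=-1/2−1/6·39/32=-45/64
M: M0=0, M1=-45/64, M2=39/32, M3=153/128, M4=0
seg 0: a=2, c=M0/2=0, d=(M1−M0)/(6·2)=-15/256, b=Δ0−h0·(2M0+M1)/6=-81/64
seg 1: a=-1, c=M1/2=-45/128, d=(M2−M1)/(6·1)=41/128, b=Δ1−h1·(2M1+M2)/6=-63/32
seg 2: a=-3, c=M2/2=39/64, d=(M3−M2)/(6·2)=-1/512, b=Δ2−h2·(2M2+M3)/6=-219/128
seg 3: a=-4, c=M3/2=153/256, d=(M4−M3)/(6·2)=-51/512, b=Δ3−h3·(2M3+M4)/6=45/64
t_q=13/2 → seg 3, τ=3/2; S=-4+45/64·τ+153/256·τ²+-51/512·τ³=-7933/4096

  seg 0: a=2 b=-81/64 c=0 d=-15/256
  seg 1: a=-1 b=-63/32 c=-45/128 d=41/128
  seg 2: a=-3 b=-219/128 c=39/64 d=-1/512
  seg 3: a=-4 b=45/64 c=153/256 d=-51/512
S(13/2) = -7933/4096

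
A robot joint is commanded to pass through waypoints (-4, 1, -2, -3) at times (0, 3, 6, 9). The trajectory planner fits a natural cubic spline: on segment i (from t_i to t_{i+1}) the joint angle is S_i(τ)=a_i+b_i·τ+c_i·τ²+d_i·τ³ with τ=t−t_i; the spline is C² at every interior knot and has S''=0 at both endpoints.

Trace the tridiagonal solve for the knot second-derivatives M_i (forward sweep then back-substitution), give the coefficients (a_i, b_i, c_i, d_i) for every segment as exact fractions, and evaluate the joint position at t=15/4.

  seg 0: a=-4 b=109/45 c=0 d=-34/405
  seg 1: a=1 b=7/45 c=-34/45 d=10/81
  seg 2: a=-2 b=-47/45 c=16/45 d=-16/405
S(15/4) = 119/160

Δ: Δ0=5/3, Δ1=-1, Δ2=-1/3
row 1: diag=12, rhs=-16; c'=1/4, d'=-4/3
row 2: denom=12−3·1/4=45/4; d'=(4−3·-4/3)/(45/4)=32/45
back: M2=32/45
back: M1=-4/3−1/4·32/45=-68/45
M: M0=0, M1=-68/45, M2=32/45, M3=0
seg 0: a=-4, c=M0/2=0, d=(M1−M0)/(6·3)=-34/405, b=Δ0−h0·(2M0+M1)/6=109/45
seg 1: a=1, c=M1/2=-34/45, d=(M2−M1)/(6·3)=10/81, b=Δ1−h1·(2M1+M2)/6=7/45
seg 2: a=-2, c=M2/2=16/45, d=(M3−M2)/(6·3)=-16/405, b=Δ2−h2·(2M2+M3)/6=-47/45
t_q=15/4 → seg 1, τ=3/4; S=1+7/45·τ+-34/45·τ²+10/81·τ³=119/160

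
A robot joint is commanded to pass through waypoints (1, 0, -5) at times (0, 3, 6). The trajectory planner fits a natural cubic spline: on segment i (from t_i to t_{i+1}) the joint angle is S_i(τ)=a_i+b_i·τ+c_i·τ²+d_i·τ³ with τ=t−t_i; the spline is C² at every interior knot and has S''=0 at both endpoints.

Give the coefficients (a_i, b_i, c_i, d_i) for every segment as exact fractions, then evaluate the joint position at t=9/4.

  seg 0: a=1 b=0 c=0 d=-1/27
  seg 1: a=0 b=-1 c=-1/3 d=1/27
S(9/4) = 37/64

Δ: Δ0=-1/3, Δ1=-5/3
row 1: diag=12, rhs=-8; c'=1/4, d'=-2/3
back: M1=-2/3
M: M0=0, M1=-2/3, M2=0
seg 0: a=1, c=M0/2=0, d=(M1−M0)/(6·3)=-1/27, b=Δ0−h0·(2M0+M1)/6=0
seg 1: a=0, c=M1/2=-1/3, d=(M2−M1)/(6·3)=1/27, b=Δ1−h1·(2M1+M2)/6=-1
t_q=9/4 → seg 0, τ=9/4; S=1+0·τ+0·τ²+-1/27·τ³=37/64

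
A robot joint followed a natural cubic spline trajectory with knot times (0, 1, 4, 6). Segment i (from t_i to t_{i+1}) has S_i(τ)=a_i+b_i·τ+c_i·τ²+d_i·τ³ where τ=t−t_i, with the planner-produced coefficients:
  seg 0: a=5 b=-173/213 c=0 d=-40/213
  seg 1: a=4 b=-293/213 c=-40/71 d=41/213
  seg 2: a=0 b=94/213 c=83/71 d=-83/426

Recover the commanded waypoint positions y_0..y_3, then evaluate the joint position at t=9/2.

y_0=5 y_1=4 y_2=0 y_3=4
S(9/2) = 555/1136

y_0 = S_0(0) = a_0 = 5
y_1 = S_1(0) = a_1 = 4
y_2 = S_2(0) = a_2 = 0
y_3 = S_2(2) = 4
t_q=9/2 is in segment 2 (τ=1/2); S_2(τ)=555/1136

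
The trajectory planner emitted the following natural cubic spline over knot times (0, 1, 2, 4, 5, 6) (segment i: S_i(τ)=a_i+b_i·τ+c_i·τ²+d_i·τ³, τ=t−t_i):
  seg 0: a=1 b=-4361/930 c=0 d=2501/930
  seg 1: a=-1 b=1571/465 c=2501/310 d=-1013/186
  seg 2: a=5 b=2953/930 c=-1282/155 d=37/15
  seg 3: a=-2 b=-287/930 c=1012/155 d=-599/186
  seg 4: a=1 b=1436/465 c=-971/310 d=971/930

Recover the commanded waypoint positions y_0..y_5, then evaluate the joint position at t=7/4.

y_0 = S_0(0) = a_0 = 1
y_1 = S_1(0) = a_1 = -1
y_2 = S_2(0) = a_2 = 5
y_3 = S_3(0) = a_3 = -2
y_4 = S_4(0) = a_4 = 1
y_5 = S_4(1) = 2
t_q=7/4 is in segment 1 (τ=3/4); S_1(τ)=74883/19840

y_0=1 y_1=-1 y_2=5 y_3=-2 y_4=1 y_5=2
S(7/4) = 74883/19840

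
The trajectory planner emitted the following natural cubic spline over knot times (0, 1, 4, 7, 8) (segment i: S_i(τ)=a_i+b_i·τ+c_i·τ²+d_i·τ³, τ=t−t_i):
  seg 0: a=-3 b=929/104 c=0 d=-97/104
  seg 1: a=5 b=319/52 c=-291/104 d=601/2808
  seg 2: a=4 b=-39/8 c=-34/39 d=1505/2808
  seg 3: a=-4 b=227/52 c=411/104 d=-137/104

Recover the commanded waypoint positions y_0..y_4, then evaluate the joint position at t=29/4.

y_0 = S_0(0) = a_0 = -3
y_1 = S_1(0) = a_1 = 5
y_2 = S_2(0) = a_2 = 4
y_3 = S_3(0) = a_3 = -4
y_4 = S_3(1) = 3
t_q=29/4 is in segment 3 (τ=1/4); S_3(τ)=-17853/6656

y_0=-3 y_1=5 y_2=4 y_3=-4 y_4=3
S(29/4) = -17853/6656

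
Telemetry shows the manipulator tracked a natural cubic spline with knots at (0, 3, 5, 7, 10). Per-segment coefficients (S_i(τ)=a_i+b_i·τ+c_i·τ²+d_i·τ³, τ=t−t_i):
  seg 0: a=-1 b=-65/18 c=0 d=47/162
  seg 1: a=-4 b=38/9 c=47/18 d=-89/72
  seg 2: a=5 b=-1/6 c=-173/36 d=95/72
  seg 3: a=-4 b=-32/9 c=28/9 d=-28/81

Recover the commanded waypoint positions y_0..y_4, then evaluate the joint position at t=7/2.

y_0 = S_0(0) = a_0 = -1
y_1 = S_1(0) = a_1 = -4
y_2 = S_2(0) = a_2 = 5
y_3 = S_3(0) = a_3 = -4
y_4 = S_3(3) = 4
t_q=7/2 is in segment 1 (τ=1/2); S_1(τ)=-89/64

y_0=-1 y_1=-4 y_2=5 y_3=-4 y_4=4
S(7/2) = -89/64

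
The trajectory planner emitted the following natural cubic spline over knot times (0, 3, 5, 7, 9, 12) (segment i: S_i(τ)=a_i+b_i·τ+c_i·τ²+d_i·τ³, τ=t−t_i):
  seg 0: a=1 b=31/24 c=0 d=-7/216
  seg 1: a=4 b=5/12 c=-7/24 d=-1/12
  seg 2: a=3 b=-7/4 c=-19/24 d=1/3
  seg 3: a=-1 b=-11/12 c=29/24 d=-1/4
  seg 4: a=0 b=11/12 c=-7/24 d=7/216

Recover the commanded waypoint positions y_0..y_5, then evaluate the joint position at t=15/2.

y_0=1 y_1=4 y_2=3 y_3=-1 y_4=0 y_5=1
S(15/2) = -19/16

y_0 = S_0(0) = a_0 = 1
y_1 = S_1(0) = a_1 = 4
y_2 = S_2(0) = a_2 = 3
y_3 = S_3(0) = a_3 = -1
y_4 = S_4(0) = a_4 = 0
y_5 = S_4(3) = 1
t_q=15/2 is in segment 3 (τ=1/2); S_3(τ)=-19/16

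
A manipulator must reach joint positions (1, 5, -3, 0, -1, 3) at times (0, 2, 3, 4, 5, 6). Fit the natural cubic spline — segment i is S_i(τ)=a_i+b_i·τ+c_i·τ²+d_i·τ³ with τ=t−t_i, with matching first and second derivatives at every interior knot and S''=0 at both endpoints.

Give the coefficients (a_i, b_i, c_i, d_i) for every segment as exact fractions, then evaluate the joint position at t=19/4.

  seg 0: a=1 b=2134/321 c=0 d=-373/321
  seg 1: a=5 b=-2342/321 c=-746/107 d=2012/321
  seg 2: a=-3 b=-782/321 c=1266/107 d=-2053/321
  seg 3: a=0 b=655/321 c=-787/107 d=1385/321
  seg 4: a=-1 b=88/321 c=598/107 d=-598/321
S(19/4) = -5387/6848

Δ: Δ0=2, Δ1=-8, Δ2=3, Δ3=-1, Δ4=4
row 1: diag=6, rhs=-60; c'=1/6, d'=-10
row 2: denom=4−1·1/6=23/6; d'=(66−1·-10)/(23/6)=456/23
row 3: denom=4−1·6/23=86/23; d'=(-24−1·456/23)/(86/23)=-504/43
row 4: denom=4−1·23/86=321/86; d'=(30−1·-504/43)/(321/86)=1196/107
back: M4=1196/107
back: M3=-504/43−23/86·1196/107=-1574/107
back: M2=456/23−6/23·-1574/107=2532/107
back: M1=-10−1/6·2532/107=-1492/107
M: M0=0, M1=-1492/107, M2=2532/107, M3=-1574/107, M4=1196/107, M5=0
seg 0: a=1, c=M0/2=0, d=(M1−M0)/(6·2)=-373/321, b=Δ0−h0·(2M0+M1)/6=2134/321
seg 1: a=5, c=M1/2=-746/107, d=(M2−M1)/(6·1)=2012/321, b=Δ1−h1·(2M1+M2)/6=-2342/321
seg 2: a=-3, c=M2/2=1266/107, d=(M3−M2)/(6·1)=-2053/321, b=Δ2−h2·(2M2+M3)/6=-782/321
seg 3: a=0, c=M3/2=-787/107, d=(M4−M3)/(6·1)=1385/321, b=Δ3−h3·(2M3+M4)/6=655/321
seg 4: a=-1, c=M4/2=598/107, d=(M5−M4)/(6·1)=-598/321, b=Δ4−h4·(2M4+M5)/6=88/321
t_q=19/4 → seg 3, τ=3/4; S=0+655/321·τ+-787/107·τ²+1385/321·τ³=-5387/6848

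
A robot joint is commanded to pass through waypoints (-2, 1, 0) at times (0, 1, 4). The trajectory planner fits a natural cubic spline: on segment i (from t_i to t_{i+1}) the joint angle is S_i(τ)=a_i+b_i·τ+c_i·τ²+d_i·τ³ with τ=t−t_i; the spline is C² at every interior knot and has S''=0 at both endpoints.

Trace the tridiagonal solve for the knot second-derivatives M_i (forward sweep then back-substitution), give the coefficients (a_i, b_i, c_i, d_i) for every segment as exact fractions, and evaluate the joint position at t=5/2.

  seg 0: a=-2 b=41/12 c=0 d=-5/12
  seg 1: a=1 b=13/6 c=-5/4 d=5/36
S(5/2) = 61/32

Δ: Δ0=3, Δ1=-1/3
row 1: diag=8, rhs=-20; c'=3/8, d'=-5/2
back: M1=-5/2
M: M0=0, M1=-5/2, M2=0
seg 0: a=-2, c=M0/2=0, d=(M1−M0)/(6·1)=-5/12, b=Δ0−h0·(2M0+M1)/6=41/12
seg 1: a=1, c=M1/2=-5/4, d=(M2−M1)/(6·3)=5/36, b=Δ1−h1·(2M1+M2)/6=13/6
t_q=5/2 → seg 1, τ=3/2; S=1+13/6·τ+-5/4·τ²+5/36·τ³=61/32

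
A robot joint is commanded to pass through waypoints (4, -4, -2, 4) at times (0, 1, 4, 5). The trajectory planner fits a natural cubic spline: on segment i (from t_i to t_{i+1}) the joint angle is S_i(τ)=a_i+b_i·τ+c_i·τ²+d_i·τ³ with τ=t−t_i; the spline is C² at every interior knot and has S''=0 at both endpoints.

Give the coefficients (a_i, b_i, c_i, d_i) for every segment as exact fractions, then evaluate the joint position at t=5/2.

  seg 0: a=4 b=-296/33 c=0 d=32/33
  seg 1: a=-4 b=-200/33 c=32/11 d=-2/9
  seg 2: a=-2 b=178/33 c=10/11 d=-10/33
S(5/2) = -321/44

Δ: Δ0=-8, Δ1=2/3, Δ2=6
row 1: diag=8, rhs=52; c'=3/8, d'=13/2
row 2: denom=8−3·3/8=55/8; d'=(32−3·13/2)/(55/8)=20/11
back: M2=20/11
back: M1=13/2−3/8·20/11=64/11
M: M0=0, M1=64/11, M2=20/11, M3=0
seg 0: a=4, c=M0/2=0, d=(M1−M0)/(6·1)=32/33, b=Δ0−h0·(2M0+M1)/6=-296/33
seg 1: a=-4, c=M1/2=32/11, d=(M2−M1)/(6·3)=-2/9, b=Δ1−h1·(2M1+M2)/6=-200/33
seg 2: a=-2, c=M2/2=10/11, d=(M3−M2)/(6·1)=-10/33, b=Δ2−h2·(2M2+M3)/6=178/33
t_q=5/2 → seg 1, τ=3/2; S=-4+-200/33·τ+32/11·τ²+-2/9·τ³=-321/44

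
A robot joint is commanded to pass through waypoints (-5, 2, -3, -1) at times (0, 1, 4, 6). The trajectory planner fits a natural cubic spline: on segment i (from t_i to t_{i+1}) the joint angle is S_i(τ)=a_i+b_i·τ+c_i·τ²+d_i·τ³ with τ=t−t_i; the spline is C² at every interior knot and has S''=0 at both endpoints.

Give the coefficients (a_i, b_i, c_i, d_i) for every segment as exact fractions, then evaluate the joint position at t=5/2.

  seg 0: a=-5 b=25/3 c=0 d=-4/3
  seg 1: a=2 b=13/3 c=-4 d=2/3
  seg 2: a=-3 b=-5/3 c=2 d=-1/3
S(5/2) = 7/4

Δ: Δ0=7, Δ1=-5/3, Δ2=1
row 1: diag=8, rhs=-52; c'=3/8, d'=-13/2
row 2: denom=10−3·3/8=71/8; d'=(16−3·-13/2)/(71/8)=4
back: M2=4
back: M1=-13/2−3/8·4=-8
M: M0=0, M1=-8, M2=4, M3=0
seg 0: a=-5, c=M0/2=0, d=(M1−M0)/(6·1)=-4/3, b=Δ0−h0·(2M0+M1)/6=25/3
seg 1: a=2, c=M1/2=-4, d=(M2−M1)/(6·3)=2/3, b=Δ1−h1·(2M1+M2)/6=13/3
seg 2: a=-3, c=M2/2=2, d=(M3−M2)/(6·2)=-1/3, b=Δ2−h2·(2M2+M3)/6=-5/3
t_q=5/2 → seg 1, τ=3/2; S=2+13/3·τ+-4·τ²+2/3·τ³=7/4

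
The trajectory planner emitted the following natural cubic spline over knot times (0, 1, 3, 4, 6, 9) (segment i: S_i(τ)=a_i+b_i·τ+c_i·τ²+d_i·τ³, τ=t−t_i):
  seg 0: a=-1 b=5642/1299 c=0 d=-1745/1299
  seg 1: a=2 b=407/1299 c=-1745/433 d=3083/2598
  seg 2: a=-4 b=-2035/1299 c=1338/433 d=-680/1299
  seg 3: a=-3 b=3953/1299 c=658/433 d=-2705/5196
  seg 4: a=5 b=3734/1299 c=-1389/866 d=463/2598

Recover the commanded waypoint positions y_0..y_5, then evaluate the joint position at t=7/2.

y_0 = S_0(0) = a_0 = -1
y_1 = S_1(0) = a_1 = 2
y_2 = S_2(0) = a_2 = -4
y_3 = S_3(0) = a_3 = -3
y_4 = S_4(0) = a_4 = 5
y_5 = S_4(3) = 4
t_q=7/2 is in segment 2 (τ=1/2); S_2(τ)=-1765/433

y_0=-1 y_1=2 y_2=-4 y_3=-3 y_4=5 y_5=4
S(7/2) = -1765/433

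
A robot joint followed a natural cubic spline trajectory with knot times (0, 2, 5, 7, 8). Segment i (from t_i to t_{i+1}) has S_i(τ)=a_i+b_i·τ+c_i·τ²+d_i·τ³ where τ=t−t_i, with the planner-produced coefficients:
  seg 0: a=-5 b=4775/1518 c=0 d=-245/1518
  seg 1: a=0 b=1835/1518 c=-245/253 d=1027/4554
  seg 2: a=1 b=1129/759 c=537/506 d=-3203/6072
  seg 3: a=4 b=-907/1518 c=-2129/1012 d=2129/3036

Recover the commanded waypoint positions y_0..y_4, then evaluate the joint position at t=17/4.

y_0=-5 y_1=0 y_2=1 y_3=4 y_4=2
S(17/4) = 1137/2944

y_0 = S_0(0) = a_0 = -5
y_1 = S_1(0) = a_1 = 0
y_2 = S_2(0) = a_2 = 1
y_3 = S_3(0) = a_3 = 4
y_4 = S_3(1) = 2
t_q=17/4 is in segment 1 (τ=9/4); S_1(τ)=1137/2944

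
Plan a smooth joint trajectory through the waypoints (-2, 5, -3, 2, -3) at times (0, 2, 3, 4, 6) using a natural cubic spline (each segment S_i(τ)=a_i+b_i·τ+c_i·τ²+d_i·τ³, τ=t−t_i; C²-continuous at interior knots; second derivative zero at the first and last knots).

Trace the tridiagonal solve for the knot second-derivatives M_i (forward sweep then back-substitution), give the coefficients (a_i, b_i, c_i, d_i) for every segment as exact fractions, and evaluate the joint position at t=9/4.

  seg 0: a=-2 b=581/66 c=0 d=-175/132
  seg 1: a=5 b=-469/66 c=-175/22 d=233/33
  seg 2: a=-3 b=-11/6 c=291/22 d=-211/33
  seg 3: a=2 b=359/66 c=-131/22 d=131/132
S(9/4) = 1997/704

Δ: Δ0=7/2, Δ1=-8, Δ2=5, Δ3=-5/2
row 1: diag=6, rhs=-69; c'=1/6, d'=-23/2
row 2: denom=4−1·1/6=23/6; d'=(78−1·-23/2)/(23/6)=537/23
row 3: denom=6−1·6/23=132/23; d'=(-45−1·537/23)/(132/23)=-131/11
back: M3=-131/11
back: M2=537/23−6/23·-131/11=291/11
back: M1=-23/2−1/6·291/11=-175/11
M: M0=0, M1=-175/11, M2=291/11, M3=-131/11, M4=0
seg 0: a=-2, c=M0/2=0, d=(M1−M0)/(6·2)=-175/132, b=Δ0−h0·(2M0+M1)/6=581/66
seg 1: a=5, c=M1/2=-175/22, d=(M2−M1)/(6·1)=233/33, b=Δ1−h1·(2M1+M2)/6=-469/66
seg 2: a=-3, c=M2/2=291/22, d=(M3−M2)/(6·1)=-211/33, b=Δ2−h2·(2M2+M3)/6=-11/6
seg 3: a=2, c=M3/2=-131/22, d=(M4−M3)/(6·2)=131/132, b=Δ3−h3·(2M3+M4)/6=359/66
t_q=9/4 → seg 1, τ=1/4; S=5+-469/66·τ+-175/22·τ²+233/33·τ³=1997/704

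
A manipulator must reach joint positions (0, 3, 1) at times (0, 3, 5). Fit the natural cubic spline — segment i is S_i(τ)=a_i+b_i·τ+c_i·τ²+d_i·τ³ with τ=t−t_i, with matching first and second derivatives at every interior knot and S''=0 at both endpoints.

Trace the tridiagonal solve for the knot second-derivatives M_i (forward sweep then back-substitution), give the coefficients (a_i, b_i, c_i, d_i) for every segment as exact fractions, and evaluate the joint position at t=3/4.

  seg 0: a=0 b=8/5 c=0 d=-1/15
  seg 1: a=3 b=-1/5 c=-3/5 d=1/10
S(3/4) = 75/64

Δ: Δ0=1, Δ1=-1
row 1: diag=10, rhs=-12; c'=1/5, d'=-6/5
back: M1=-6/5
M: M0=0, M1=-6/5, M2=0
seg 0: a=0, c=M0/2=0, d=(M1−M0)/(6·3)=-1/15, b=Δ0−h0·(2M0+M1)/6=8/5
seg 1: a=3, c=M1/2=-3/5, d=(M2−M1)/(6·2)=1/10, b=Δ1−h1·(2M1+M2)/6=-1/5
t_q=3/4 → seg 0, τ=3/4; S=0+8/5·τ+0·τ²+-1/15·τ³=75/64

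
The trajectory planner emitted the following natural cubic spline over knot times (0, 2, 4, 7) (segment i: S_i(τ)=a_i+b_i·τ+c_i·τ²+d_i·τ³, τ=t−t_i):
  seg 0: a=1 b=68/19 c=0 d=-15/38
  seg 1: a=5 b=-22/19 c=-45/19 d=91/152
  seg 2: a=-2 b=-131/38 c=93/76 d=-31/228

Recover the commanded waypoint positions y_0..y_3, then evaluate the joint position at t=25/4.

y_0 = S_0(0) = a_0 = 1
y_1 = S_1(0) = a_1 = 5
y_2 = S_2(0) = a_2 = -2
y_3 = S_2(3) = -5
t_q=25/4 is in segment 2 (τ=9/4); S_2(τ)=-24857/4864

y_0=1 y_1=5 y_2=-2 y_3=-5
S(25/4) = -24857/4864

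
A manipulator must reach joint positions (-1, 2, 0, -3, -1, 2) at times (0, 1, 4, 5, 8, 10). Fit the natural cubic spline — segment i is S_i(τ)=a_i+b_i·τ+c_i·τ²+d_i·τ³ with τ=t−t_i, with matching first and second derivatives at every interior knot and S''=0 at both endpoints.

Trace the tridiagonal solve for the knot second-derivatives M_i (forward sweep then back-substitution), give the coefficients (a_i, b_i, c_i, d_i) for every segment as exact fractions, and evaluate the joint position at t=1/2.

  seg 0: a=-1 b=25843/7650 c=0 d=-2893/7650
  seg 1: a=2 b=8582/3825 c=-2893/2550 d=3773/68850
  seg 2: a=0 b=-23591/7650 c=-2453/3825 d=1849/2550
  seg 3: a=-3 b=-493/225 c=2347/1530 d=-13343/68850
  seg 4: a=-1 b=13619/7650 c=-268/1275 d=134/3825
S(1/2) = 13093/20400

Δ: Δ0=3, Δ1=-2/3, Δ2=-3, Δ3=2/3, Δ4=3/2
row 1: diag=8, rhs=-22; c'=3/8, d'=-11/4
row 2: denom=8−3·3/8=55/8; d'=(-14−3·-11/4)/(55/8)=-46/55
row 3: denom=8−1·8/55=432/55; d'=(22−1·-46/55)/(432/55)=157/54
row 4: denom=10−3·55/144=425/48; d'=(5−3·157/54)/(425/48)=-536/1275
back: M4=-536/1275
back: M3=157/54−55/144·-536/1275=2347/765
back: M2=-46/55−8/55·2347/765=-4906/3825
back: M1=-11/4−3/8·-4906/3825=-2893/1275
M: M0=0, M1=-2893/1275, M2=-4906/3825, M3=2347/765, M4=-536/1275, M5=0
seg 0: a=-1, c=M0/2=0, d=(M1−M0)/(6·1)=-2893/7650, b=Δ0−h0·(2M0+M1)/6=25843/7650
seg 1: a=2, c=M1/2=-2893/2550, d=(M2−M1)/(6·3)=3773/68850, b=Δ1−h1·(2M1+M2)/6=8582/3825
seg 2: a=0, c=M2/2=-2453/3825, d=(M3−M2)/(6·1)=1849/2550, b=Δ2−h2·(2M2+M3)/6=-23591/7650
seg 3: a=-3, c=M3/2=2347/1530, d=(M4−M3)/(6·3)=-13343/68850, b=Δ3−h3·(2M3+M4)/6=-493/225
seg 4: a=-1, c=M4/2=-268/1275, d=(M5−M4)/(6·2)=134/3825, b=Δ4−h4·(2M4+M5)/6=13619/7650
t_q=1/2 → seg 0, τ=1/2; S=-1+25843/7650·τ+0·τ²+-2893/7650·τ³=13093/20400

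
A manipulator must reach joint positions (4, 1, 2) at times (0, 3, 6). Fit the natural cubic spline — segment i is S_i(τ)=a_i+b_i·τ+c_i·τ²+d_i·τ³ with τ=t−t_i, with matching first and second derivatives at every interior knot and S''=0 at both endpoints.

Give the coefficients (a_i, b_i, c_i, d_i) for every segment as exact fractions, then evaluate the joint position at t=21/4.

  seg 0: a=4 b=-4/3 c=0 d=1/27
  seg 1: a=1 b=-1/3 c=1/3 d=-1/27
S(21/4) = 97/64

Δ: Δ0=-1, Δ1=1/3
row 1: diag=12, rhs=8; c'=1/4, d'=2/3
back: M1=2/3
M: M0=0, M1=2/3, M2=0
seg 0: a=4, c=M0/2=0, d=(M1−M0)/(6·3)=1/27, b=Δ0−h0·(2M0+M1)/6=-4/3
seg 1: a=1, c=M1/2=1/3, d=(M2−M1)/(6·3)=-1/27, b=Δ1−h1·(2M1+M2)/6=-1/3
t_q=21/4 → seg 1, τ=9/4; S=1+-1/3·τ+1/3·τ²+-1/27·τ³=97/64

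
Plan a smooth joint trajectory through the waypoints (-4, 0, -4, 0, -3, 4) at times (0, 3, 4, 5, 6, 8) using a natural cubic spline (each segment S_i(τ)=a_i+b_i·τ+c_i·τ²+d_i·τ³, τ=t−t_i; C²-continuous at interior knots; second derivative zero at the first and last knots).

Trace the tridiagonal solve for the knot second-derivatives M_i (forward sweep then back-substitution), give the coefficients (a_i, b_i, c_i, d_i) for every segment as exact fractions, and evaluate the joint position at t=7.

Δ: Δ0=4/3, Δ1=-4, Δ2=4, Δ3=-3, Δ4=7/2
row 1: diag=8, rhs=-32; c'=1/8, d'=-4
row 2: denom=4−1·1/8=31/8; d'=(48−1·-4)/(31/8)=416/31
row 3: denom=4−1·8/31=116/31; d'=(-42−1·416/31)/(116/31)=-859/58
row 4: denom=6−1·31/116=665/116; d'=(39−1·-859/58)/(665/116)=6242/665
back: M4=6242/665
back: M3=-859/58−31/116·6242/665=-11517/665
back: M2=416/31−8/31·-11517/665=11896/665
back: M1=-4−1/8·11896/665=-4147/665
M: M0=0, M1=-4147/665, M2=11896/665, M3=-11517/665, M4=6242/665, M5=0
seg 0: a=-4, c=M0/2=0, d=(M1−M0)/(6·3)=-4147/11970, b=Δ0−h0·(2M0+M1)/6=17761/3990
seg 1: a=0, c=M1/2=-4147/1330, d=(M2−M1)/(6·1)=16043/3990, b=Δ1−h1·(2M1+M2)/6=-9781/1995
seg 2: a=-4, c=M2/2=5948/665, d=(M3−M2)/(6·1)=-23413/3990, b=Δ2−h2·(2M2+M3)/6=737/798
seg 3: a=0, c=M3/2=-11517/1330, d=(M4−M3)/(6·1)=2537/570, b=Δ3−h3·(2M3+M4)/6=2411/1995
seg 4: a=-3, c=M4/2=3121/665, d=(M5−M4)/(6·2)=-3121/3990, b=Δ4−h4·(2M4+M5)/6=-11003/3990
t_q=7 → seg 4, τ=1; S=-3+-11003/3990·τ+3121/665·τ²+-3121/3990·τ³=-1228/665

  seg 0: a=-4 b=17761/3990 c=0 d=-4147/11970
  seg 1: a=0 b=-9781/1995 c=-4147/1330 d=16043/3990
  seg 2: a=-4 b=737/798 c=5948/665 d=-23413/3990
  seg 3: a=0 b=2411/1995 c=-11517/1330 d=2537/570
  seg 4: a=-3 b=-11003/3990 c=3121/665 d=-3121/3990
S(7) = -1228/665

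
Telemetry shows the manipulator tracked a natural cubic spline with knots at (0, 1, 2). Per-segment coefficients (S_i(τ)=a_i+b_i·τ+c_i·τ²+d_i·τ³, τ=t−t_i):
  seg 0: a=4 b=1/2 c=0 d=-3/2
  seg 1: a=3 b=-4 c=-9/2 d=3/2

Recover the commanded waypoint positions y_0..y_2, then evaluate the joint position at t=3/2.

y_0 = S_0(0) = a_0 = 4
y_1 = S_1(0) = a_1 = 3
y_2 = S_1(1) = -4
t_q=3/2 is in segment 1 (τ=1/2); S_1(τ)=1/16

y_0=4 y_1=3 y_2=-4
S(3/2) = 1/16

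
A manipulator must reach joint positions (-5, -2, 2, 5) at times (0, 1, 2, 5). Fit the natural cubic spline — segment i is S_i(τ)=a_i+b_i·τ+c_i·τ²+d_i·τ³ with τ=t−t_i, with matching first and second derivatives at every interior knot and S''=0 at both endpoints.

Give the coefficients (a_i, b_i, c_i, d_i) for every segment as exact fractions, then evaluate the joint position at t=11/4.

Δ: Δ0=3, Δ1=4, Δ2=1
row 1: diag=4, rhs=6; c'=1/4, d'=3/2
row 2: denom=8−1·1/4=31/4; d'=(-18−1·3/2)/(31/4)=-78/31
back: M2=-78/31
back: M1=3/2−1/4·-78/31=66/31
M: M0=0, M1=66/31, M2=-78/31, M3=0
seg 0: a=-5, c=M0/2=0, d=(M1−M0)/(6·1)=11/31, b=Δ0−h0·(2M0+M1)/6=82/31
seg 1: a=-2, c=M1/2=33/31, d=(M2−M1)/(6·1)=-24/31, b=Δ1−h1·(2M1+M2)/6=115/31
seg 2: a=2, c=M2/2=-39/31, d=(M3−M2)/(6·3)=13/93, b=Δ2−h2·(2M2+M3)/6=109/31
t_q=11/4 → seg 2, τ=3/4; S=2+109/31·τ+-39/31·τ²+13/93·τ³=7913/1984

  seg 0: a=-5 b=82/31 c=0 d=11/31
  seg 1: a=-2 b=115/31 c=33/31 d=-24/31
  seg 2: a=2 b=109/31 c=-39/31 d=13/93
S(11/4) = 7913/1984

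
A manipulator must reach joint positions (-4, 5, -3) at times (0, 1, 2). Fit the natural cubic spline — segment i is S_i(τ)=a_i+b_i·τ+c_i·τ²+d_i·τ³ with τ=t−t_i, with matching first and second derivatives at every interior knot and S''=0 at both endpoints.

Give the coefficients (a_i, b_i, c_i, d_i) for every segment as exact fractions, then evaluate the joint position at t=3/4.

Δ: Δ0=9, Δ1=-8
row 1: diag=4, rhs=-102; c'=1/4, d'=-51/2
back: M1=-51/2
M: M0=0, M1=-51/2, M2=0
seg 0: a=-4, c=M0/2=0, d=(M1−M0)/(6·1)=-17/4, b=Δ0−h0·(2M0+M1)/6=53/4
seg 1: a=5, c=M1/2=-51/4, d=(M2−M1)/(6·1)=17/4, b=Δ1−h1·(2M1+M2)/6=1/2
t_q=3/4 → seg 0, τ=3/4; S=-4+53/4·τ+0·τ²+-17/4·τ³=1061/256

  seg 0: a=-4 b=53/4 c=0 d=-17/4
  seg 1: a=5 b=1/2 c=-51/4 d=17/4
S(3/4) = 1061/256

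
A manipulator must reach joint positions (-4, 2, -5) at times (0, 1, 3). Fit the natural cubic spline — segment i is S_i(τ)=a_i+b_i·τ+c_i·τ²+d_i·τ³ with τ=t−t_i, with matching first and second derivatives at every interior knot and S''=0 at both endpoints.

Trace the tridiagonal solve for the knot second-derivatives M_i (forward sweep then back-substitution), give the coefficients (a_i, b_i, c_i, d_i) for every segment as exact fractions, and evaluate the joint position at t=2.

Δ: Δ0=6, Δ1=-7/2
row 1: diag=6, rhs=-57; c'=1/3, d'=-19/2
back: M1=-19/2
M: M0=0, M1=-19/2, M2=0
seg 0: a=-4, c=M0/2=0, d=(M1−M0)/(6·1)=-19/12, b=Δ0−h0·(2M0+M1)/6=91/12
seg 1: a=2, c=M1/2=-19/4, d=(M2−M1)/(6·2)=19/24, b=Δ1−h1·(2M1+M2)/6=17/6
t_q=2 → seg 1, τ=1; S=2+17/6·τ+-19/4·τ²+19/24·τ³=7/8

  seg 0: a=-4 b=91/12 c=0 d=-19/12
  seg 1: a=2 b=17/6 c=-19/4 d=19/24
S(2) = 7/8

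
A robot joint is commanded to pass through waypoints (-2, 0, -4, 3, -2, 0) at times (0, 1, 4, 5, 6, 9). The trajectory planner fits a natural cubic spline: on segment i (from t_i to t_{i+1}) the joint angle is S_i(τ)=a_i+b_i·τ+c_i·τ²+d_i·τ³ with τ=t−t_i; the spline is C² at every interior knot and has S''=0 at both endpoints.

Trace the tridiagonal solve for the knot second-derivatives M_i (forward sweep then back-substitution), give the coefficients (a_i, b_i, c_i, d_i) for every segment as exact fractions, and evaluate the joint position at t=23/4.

  seg 0: a=-2 b=5162/1641 c=0 d=-1880/1641
  seg 1: a=0 b=-478/1641 c=-1880/547 d=1690/1641
  seg 2: a=-4 b=11312/1641 c=3190/547 d=-9395/1641
  seg 3: a=3 b=2267/1641 c=-6205/547 d=8143/1641
  seg 4: a=-2 b=-10534/1641 c=1938/547 d=-646/1641
S(23/4) = -8797/35008

Δ: Δ0=2, Δ1=-4/3, Δ2=7, Δ3=-5, Δ4=2/3
row 1: diag=8, rhs=-20; c'=3/8, d'=-5/2
row 2: denom=8−3·3/8=55/8; d'=(50−3·-5/2)/(55/8)=92/11
row 3: denom=4−1·8/55=212/55; d'=(-72−1·92/11)/(212/55)=-1105/53
row 4: denom=8−1·55/212=1641/212; d'=(34−1·-1105/53)/(1641/212)=3876/547
back: M4=3876/547
back: M3=-1105/53−55/212·3876/547=-12410/547
back: M2=92/11−8/55·-12410/547=6380/547
back: M1=-5/2−3/8·6380/547=-3760/547
M: M0=0, M1=-3760/547, M2=6380/547, M3=-12410/547, M4=3876/547, M5=0
seg 0: a=-2, c=M0/2=0, d=(M1−M0)/(6·1)=-1880/1641, b=Δ0−h0·(2M0+M1)/6=5162/1641
seg 1: a=0, c=M1/2=-1880/547, d=(M2−M1)/(6·3)=1690/1641, b=Δ1−h1·(2M1+M2)/6=-478/1641
seg 2: a=-4, c=M2/2=3190/547, d=(M3−M2)/(6·1)=-9395/1641, b=Δ2−h2·(2M2+M3)/6=11312/1641
seg 3: a=3, c=M3/2=-6205/547, d=(M4−M3)/(6·1)=8143/1641, b=Δ3−h3·(2M3+M4)/6=2267/1641
seg 4: a=-2, c=M4/2=1938/547, d=(M5−M4)/(6·3)=-646/1641, b=Δ4−h4·(2M4+M5)/6=-10534/1641
t_q=23/4 → seg 3, τ=3/4; S=3+2267/1641·τ+-6205/547·τ²+8143/1641·τ³=-8797/35008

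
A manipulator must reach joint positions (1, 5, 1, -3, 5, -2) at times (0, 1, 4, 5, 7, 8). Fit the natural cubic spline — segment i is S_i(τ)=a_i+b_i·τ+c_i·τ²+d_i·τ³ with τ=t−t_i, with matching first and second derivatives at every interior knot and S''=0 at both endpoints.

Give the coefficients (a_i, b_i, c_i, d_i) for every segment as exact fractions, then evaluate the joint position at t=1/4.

Δ: Δ0=4, Δ1=-4/3, Δ2=-4, Δ3=4, Δ4=-7
row 1: diag=8, rhs=-32; c'=3/8, d'=-4
row 2: denom=8−3·3/8=55/8; d'=(-16−3·-4)/(55/8)=-32/55
row 3: denom=6−1·8/55=322/55; d'=(48−1·-32/55)/(322/55)=1336/161
row 4: denom=6−2·55/161=856/161; d'=(-66−2·1336/161)/(856/161)=-6649/428
back: M4=-6649/428
back: M3=1336/161−55/161·-6649/428=5823/428
back: M2=-32/55−8/55·5823/428=-274/107
back: M1=-4−3/8·-274/107=-1301/428
M: M0=0, M1=-1301/428, M2=-274/107, M3=5823/428, M4=-6649/428, M5=0
seg 0: a=1, c=M0/2=0, d=(M1−M0)/(6·1)=-1301/2568, b=Δ0−h0·(2M0+M1)/6=11573/2568
seg 1: a=5, c=M1/2=-1301/856, d=(M2−M1)/(6·3)=205/7704, b=Δ1−h1·(2M1+M2)/6=3835/1284
seg 2: a=1, c=M2/2=-137/107, d=(M3−M2)/(6·1)=6919/2568, b=Δ2−h2·(2M2+M3)/6=-13903/2568
seg 3: a=-3, c=M3/2=5823/856, d=(M4−M3)/(6·2)=-1559/642, b=Δ3−h3·(2M3+M4)/6=139/1284
seg 4: a=5, c=M4/2=-6649/856, d=(M5−M4)/(6·1)=6649/2568, b=Δ4−h4·(2M4+M5)/6=-2339/1284
t_q=1/4 → seg 0, τ=1/4; S=1+11573/2568·τ+0·τ²+-1301/2568·τ³=116073/54784

  seg 0: a=1 b=11573/2568 c=0 d=-1301/2568
  seg 1: a=5 b=3835/1284 c=-1301/856 d=205/7704
  seg 2: a=1 b=-13903/2568 c=-137/107 d=6919/2568
  seg 3: a=-3 b=139/1284 c=5823/856 d=-1559/642
  seg 4: a=5 b=-2339/1284 c=-6649/856 d=6649/2568
S(1/4) = 116073/54784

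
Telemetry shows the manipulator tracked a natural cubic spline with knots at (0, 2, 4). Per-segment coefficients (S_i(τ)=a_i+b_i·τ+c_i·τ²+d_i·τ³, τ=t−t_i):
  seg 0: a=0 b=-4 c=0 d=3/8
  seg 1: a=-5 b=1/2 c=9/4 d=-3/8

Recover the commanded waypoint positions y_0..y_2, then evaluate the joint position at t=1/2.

y_0=0 y_1=-5 y_2=2
S(1/2) = -125/64

y_0 = S_0(0) = a_0 = 0
y_1 = S_1(0) = a_1 = -5
y_2 = S_1(2) = 2
t_q=1/2 is in segment 0 (τ=1/2); S_0(τ)=-125/64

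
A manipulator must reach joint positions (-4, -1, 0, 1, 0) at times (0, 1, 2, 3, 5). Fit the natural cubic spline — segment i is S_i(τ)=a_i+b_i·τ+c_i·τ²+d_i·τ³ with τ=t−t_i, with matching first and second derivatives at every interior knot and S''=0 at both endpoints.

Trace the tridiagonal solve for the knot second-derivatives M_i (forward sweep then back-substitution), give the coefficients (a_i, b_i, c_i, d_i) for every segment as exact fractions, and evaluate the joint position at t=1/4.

  seg 0: a=-4 b=611/172 c=0 d=-95/172
  seg 1: a=-1 b=163/86 c=-285/172 d=131/172
  seg 2: a=0 b=149/172 c=27/43 d=-85/172
  seg 3: a=1 b=55/86 c=-147/172 d=49/344
S(1/4) = -34351/11008

Δ: Δ0=3, Δ1=1, Δ2=1, Δ3=-1/2
row 1: diag=4, rhs=-12; c'=1/4, d'=-3
row 2: denom=4−1·1/4=15/4; d'=(0−1·-3)/(15/4)=4/5
row 3: denom=6−1·4/15=86/15; d'=(-9−1·4/5)/(86/15)=-147/86
back: M3=-147/86
back: M2=4/5−4/15·-147/86=54/43
back: M1=-3−1/4·54/43=-285/86
M: M0=0, M1=-285/86, M2=54/43, M3=-147/86, M4=0
seg 0: a=-4, c=M0/2=0, d=(M1−M0)/(6·1)=-95/172, b=Δ0−h0·(2M0+M1)/6=611/172
seg 1: a=-1, c=M1/2=-285/172, d=(M2−M1)/(6·1)=131/172, b=Δ1−h1·(2M1+M2)/6=163/86
seg 2: a=0, c=M2/2=27/43, d=(M3−M2)/(6·1)=-85/172, b=Δ2−h2·(2M2+M3)/6=149/172
seg 3: a=1, c=M3/2=-147/172, d=(M4−M3)/(6·2)=49/344, b=Δ3−h3·(2M3+M4)/6=55/86
t_q=1/4 → seg 0, τ=1/4; S=-4+611/172·τ+0·τ²+-95/172·τ³=-34351/11008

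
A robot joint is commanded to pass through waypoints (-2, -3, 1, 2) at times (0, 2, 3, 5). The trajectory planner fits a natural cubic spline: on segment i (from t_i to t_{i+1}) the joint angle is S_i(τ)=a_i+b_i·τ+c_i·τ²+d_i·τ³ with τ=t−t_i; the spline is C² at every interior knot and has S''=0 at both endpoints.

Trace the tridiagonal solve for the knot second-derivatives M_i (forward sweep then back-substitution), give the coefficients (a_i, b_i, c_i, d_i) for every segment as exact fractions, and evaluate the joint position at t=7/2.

Δ: Δ0=-1/2, Δ1=4, Δ2=1/2
row 1: diag=6, rhs=27; c'=1/6, d'=9/2
row 2: denom=6−1·1/6=35/6; d'=(-21−1·9/2)/(35/6)=-153/35
back: M2=-153/35
back: M1=9/2−1/6·-153/35=183/35
M: M0=0, M1=183/35, M2=-153/35, M3=0
seg 0: a=-2, c=M0/2=0, d=(M1−M0)/(6·2)=61/140, b=Δ0−h0·(2M0+M1)/6=-157/70
seg 1: a=-3, c=M1/2=183/70, d=(M2−M1)/(6·1)=-8/5, b=Δ1−h1·(2M1+M2)/6=209/70
seg 2: a=1, c=M2/2=-153/70, d=(M3−M2)/(6·2)=51/140, b=Δ2−h2·(2M2+M3)/6=239/70
t_q=7/2 → seg 2, τ=1/2; S=1+239/70·τ+-153/70·τ²+51/140·τ³=353/160

  seg 0: a=-2 b=-157/70 c=0 d=61/140
  seg 1: a=-3 b=209/70 c=183/70 d=-8/5
  seg 2: a=1 b=239/70 c=-153/70 d=51/140
S(7/2) = 353/160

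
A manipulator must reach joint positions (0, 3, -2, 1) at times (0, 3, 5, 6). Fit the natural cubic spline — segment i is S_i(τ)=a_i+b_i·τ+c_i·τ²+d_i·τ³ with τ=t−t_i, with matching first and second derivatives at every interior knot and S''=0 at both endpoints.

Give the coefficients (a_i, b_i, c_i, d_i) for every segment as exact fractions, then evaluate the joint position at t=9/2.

  seg 0: a=0 b=19/7 c=0 d=-4/21
  seg 1: a=3 b=-17/7 c=-12/7 d=47/56
  seg 2: a=-2 b=11/14 c=93/28 d=-31/28
S(9/2) = -747/448

Δ: Δ0=1, Δ1=-5/2, Δ2=3
row 1: diag=10, rhs=-21; c'=1/5, d'=-21/10
row 2: denom=6−2·1/5=28/5; d'=(33−2·-21/10)/(28/5)=93/14
back: M2=93/14
back: M1=-21/10−1/5·93/14=-24/7
M: M0=0, M1=-24/7, M2=93/14, M3=0
seg 0: a=0, c=M0/2=0, d=(M1−M0)/(6·3)=-4/21, b=Δ0−h0·(2M0+M1)/6=19/7
seg 1: a=3, c=M1/2=-12/7, d=(M2−M1)/(6·2)=47/56, b=Δ1−h1·(2M1+M2)/6=-17/7
seg 2: a=-2, c=M2/2=93/28, d=(M3−M2)/(6·1)=-31/28, b=Δ2−h2·(2M2+M3)/6=11/14
t_q=9/2 → seg 1, τ=3/2; S=3+-17/7·τ+-12/7·τ²+47/56·τ³=-747/448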